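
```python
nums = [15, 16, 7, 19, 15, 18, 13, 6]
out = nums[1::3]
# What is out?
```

nums has length 8. The slice nums[1::3] selects indices [1, 4, 7] (1->16, 4->15, 7->6), giving [16, 15, 6].

[16, 15, 6]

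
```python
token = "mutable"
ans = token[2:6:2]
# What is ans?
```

token has length 7. The slice token[2:6:2] selects indices [2, 4] (2->'t', 4->'b'), giving 'tb'.

'tb'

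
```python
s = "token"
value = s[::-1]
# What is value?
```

s has length 5. The slice s[::-1] selects indices [4, 3, 2, 1, 0] (4->'n', 3->'e', 2->'k', 1->'o', 0->'t'), giving 'nekot'.

'nekot'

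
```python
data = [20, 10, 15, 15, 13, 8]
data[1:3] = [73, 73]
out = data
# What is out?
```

data starts as [20, 10, 15, 15, 13, 8] (length 6). The slice data[1:3] covers indices [1, 2] with values [10, 15]. Replacing that slice with [73, 73] (same length) produces [20, 73, 73, 15, 13, 8].

[20, 73, 73, 15, 13, 8]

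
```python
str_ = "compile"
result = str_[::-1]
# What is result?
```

str_ has length 7. The slice str_[::-1] selects indices [6, 5, 4, 3, 2, 1, 0] (6->'e', 5->'l', 4->'i', 3->'p', 2->'m', 1->'o', 0->'c'), giving 'elipmoc'.

'elipmoc'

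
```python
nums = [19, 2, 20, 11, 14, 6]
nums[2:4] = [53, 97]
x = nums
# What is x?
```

nums starts as [19, 2, 20, 11, 14, 6] (length 6). The slice nums[2:4] covers indices [2, 3] with values [20, 11]. Replacing that slice with [53, 97] (same length) produces [19, 2, 53, 97, 14, 6].

[19, 2, 53, 97, 14, 6]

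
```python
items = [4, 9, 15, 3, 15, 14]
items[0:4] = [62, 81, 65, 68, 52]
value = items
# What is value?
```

items starts as [4, 9, 15, 3, 15, 14] (length 6). The slice items[0:4] covers indices [0, 1, 2, 3] with values [4, 9, 15, 3]. Replacing that slice with [62, 81, 65, 68, 52] (different length) produces [62, 81, 65, 68, 52, 15, 14].

[62, 81, 65, 68, 52, 15, 14]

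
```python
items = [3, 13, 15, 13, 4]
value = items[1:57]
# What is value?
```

items has length 5. The slice items[1:57] selects indices [1, 2, 3, 4] (1->13, 2->15, 3->13, 4->4), giving [13, 15, 13, 4].

[13, 15, 13, 4]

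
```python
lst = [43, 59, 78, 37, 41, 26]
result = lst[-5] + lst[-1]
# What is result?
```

lst has length 6. Negative index -5 maps to positive index 6 + (-5) = 1. lst[1] = 59.
lst has length 6. Negative index -1 maps to positive index 6 + (-1) = 5. lst[5] = 26.
Sum: 59 + 26 = 85.

85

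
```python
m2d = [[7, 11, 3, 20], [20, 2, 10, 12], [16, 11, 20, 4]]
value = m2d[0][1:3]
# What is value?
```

m2d[0] = [7, 11, 3, 20]. m2d[0] has length 4. The slice m2d[0][1:3] selects indices [1, 2] (1->11, 2->3), giving [11, 3].

[11, 3]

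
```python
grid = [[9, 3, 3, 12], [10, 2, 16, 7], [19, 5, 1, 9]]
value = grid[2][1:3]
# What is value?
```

grid[2] = [19, 5, 1, 9]. grid[2] has length 4. The slice grid[2][1:3] selects indices [1, 2] (1->5, 2->1), giving [5, 1].

[5, 1]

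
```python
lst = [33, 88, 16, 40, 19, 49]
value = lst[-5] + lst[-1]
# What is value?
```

lst has length 6. Negative index -5 maps to positive index 6 + (-5) = 1. lst[1] = 88.
lst has length 6. Negative index -1 maps to positive index 6 + (-1) = 5. lst[5] = 49.
Sum: 88 + 49 = 137.

137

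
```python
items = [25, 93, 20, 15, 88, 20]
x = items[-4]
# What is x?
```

items has length 6. Negative index -4 maps to positive index 6 + (-4) = 2. items[2] = 20.

20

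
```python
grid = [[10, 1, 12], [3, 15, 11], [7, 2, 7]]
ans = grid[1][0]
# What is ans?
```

grid[1] = [3, 15, 11]. Taking column 0 of that row yields 3.

3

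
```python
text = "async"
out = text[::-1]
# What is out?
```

text has length 5. The slice text[::-1] selects indices [4, 3, 2, 1, 0] (4->'c', 3->'n', 2->'y', 1->'s', 0->'a'), giving 'cnysa'.

'cnysa'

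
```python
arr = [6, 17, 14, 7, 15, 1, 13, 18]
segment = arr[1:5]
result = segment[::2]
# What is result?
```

arr has length 8. The slice arr[1:5] selects indices [1, 2, 3, 4] (1->17, 2->14, 3->7, 4->15), giving [17, 14, 7, 15]. So segment = [17, 14, 7, 15]. segment has length 4. The slice segment[::2] selects indices [0, 2] (0->17, 2->7), giving [17, 7].

[17, 7]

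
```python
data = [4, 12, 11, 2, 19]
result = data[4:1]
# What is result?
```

data has length 5. The slice data[4:1] resolves to an empty index range, so the result is [].

[]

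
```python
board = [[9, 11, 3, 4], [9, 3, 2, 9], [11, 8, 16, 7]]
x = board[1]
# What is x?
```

board has 3 rows. Row 1 is [9, 3, 2, 9].

[9, 3, 2, 9]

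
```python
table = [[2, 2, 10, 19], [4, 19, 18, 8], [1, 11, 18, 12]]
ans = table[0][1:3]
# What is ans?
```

table[0] = [2, 2, 10, 19]. table[0] has length 4. The slice table[0][1:3] selects indices [1, 2] (1->2, 2->10), giving [2, 10].

[2, 10]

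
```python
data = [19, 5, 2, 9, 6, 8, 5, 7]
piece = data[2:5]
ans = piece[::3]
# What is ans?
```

data has length 8. The slice data[2:5] selects indices [2, 3, 4] (2->2, 3->9, 4->6), giving [2, 9, 6]. So piece = [2, 9, 6]. piece has length 3. The slice piece[::3] selects indices [0] (0->2), giving [2].

[2]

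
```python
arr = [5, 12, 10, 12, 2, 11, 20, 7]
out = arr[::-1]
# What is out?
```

arr has length 8. The slice arr[::-1] selects indices [7, 6, 5, 4, 3, 2, 1, 0] (7->7, 6->20, 5->11, 4->2, 3->12, 2->10, 1->12, 0->5), giving [7, 20, 11, 2, 12, 10, 12, 5].

[7, 20, 11, 2, 12, 10, 12, 5]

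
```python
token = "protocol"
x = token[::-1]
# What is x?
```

token has length 8. The slice token[::-1] selects indices [7, 6, 5, 4, 3, 2, 1, 0] (7->'l', 6->'o', 5->'c', 4->'o', 3->'t', 2->'o', 1->'r', 0->'p'), giving 'locotorp'.

'locotorp'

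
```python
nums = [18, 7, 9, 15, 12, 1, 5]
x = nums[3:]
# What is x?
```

nums has length 7. The slice nums[3:] selects indices [3, 4, 5, 6] (3->15, 4->12, 5->1, 6->5), giving [15, 12, 1, 5].

[15, 12, 1, 5]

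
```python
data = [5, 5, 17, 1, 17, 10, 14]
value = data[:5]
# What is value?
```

data has length 7. The slice data[:5] selects indices [0, 1, 2, 3, 4] (0->5, 1->5, 2->17, 3->1, 4->17), giving [5, 5, 17, 1, 17].

[5, 5, 17, 1, 17]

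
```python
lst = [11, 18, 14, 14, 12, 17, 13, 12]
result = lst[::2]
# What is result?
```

lst has length 8. The slice lst[::2] selects indices [0, 2, 4, 6] (0->11, 2->14, 4->12, 6->13), giving [11, 14, 12, 13].

[11, 14, 12, 13]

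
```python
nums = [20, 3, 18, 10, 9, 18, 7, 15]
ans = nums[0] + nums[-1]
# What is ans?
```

nums has length 8. nums[0] = 20.
nums has length 8. Negative index -1 maps to positive index 8 + (-1) = 7. nums[7] = 15.
Sum: 20 + 15 = 35.

35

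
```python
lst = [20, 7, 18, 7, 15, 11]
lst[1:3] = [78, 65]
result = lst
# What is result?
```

lst starts as [20, 7, 18, 7, 15, 11] (length 6). The slice lst[1:3] covers indices [1, 2] with values [7, 18]. Replacing that slice with [78, 65] (same length) produces [20, 78, 65, 7, 15, 11].

[20, 78, 65, 7, 15, 11]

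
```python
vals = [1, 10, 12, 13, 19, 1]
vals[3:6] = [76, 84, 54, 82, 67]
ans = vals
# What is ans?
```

vals starts as [1, 10, 12, 13, 19, 1] (length 6). The slice vals[3:6] covers indices [3, 4, 5] with values [13, 19, 1]. Replacing that slice with [76, 84, 54, 82, 67] (different length) produces [1, 10, 12, 76, 84, 54, 82, 67].

[1, 10, 12, 76, 84, 54, 82, 67]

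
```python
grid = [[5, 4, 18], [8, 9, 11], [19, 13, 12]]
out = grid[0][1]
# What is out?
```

grid[0] = [5, 4, 18]. Taking column 1 of that row yields 4.

4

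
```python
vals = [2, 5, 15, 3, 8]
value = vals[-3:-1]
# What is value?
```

vals has length 5. The slice vals[-3:-1] selects indices [2, 3] (2->15, 3->3), giving [15, 3].

[15, 3]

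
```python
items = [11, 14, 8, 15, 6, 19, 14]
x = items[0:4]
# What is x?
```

items has length 7. The slice items[0:4] selects indices [0, 1, 2, 3] (0->11, 1->14, 2->8, 3->15), giving [11, 14, 8, 15].

[11, 14, 8, 15]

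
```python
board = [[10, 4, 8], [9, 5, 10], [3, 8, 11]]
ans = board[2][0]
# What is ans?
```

board[2] = [3, 8, 11]. Taking column 0 of that row yields 3.

3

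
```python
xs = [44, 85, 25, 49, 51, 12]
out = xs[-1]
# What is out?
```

xs has length 6. Negative index -1 maps to positive index 6 + (-1) = 5. xs[5] = 12.

12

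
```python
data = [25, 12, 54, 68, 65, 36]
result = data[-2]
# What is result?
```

data has length 6. Negative index -2 maps to positive index 6 + (-2) = 4. data[4] = 65.

65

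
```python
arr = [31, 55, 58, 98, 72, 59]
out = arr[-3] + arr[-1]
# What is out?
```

arr has length 6. Negative index -3 maps to positive index 6 + (-3) = 3. arr[3] = 98.
arr has length 6. Negative index -1 maps to positive index 6 + (-1) = 5. arr[5] = 59.
Sum: 98 + 59 = 157.

157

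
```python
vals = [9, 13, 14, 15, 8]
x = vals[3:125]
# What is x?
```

vals has length 5. The slice vals[3:125] selects indices [3, 4] (3->15, 4->8), giving [15, 8].

[15, 8]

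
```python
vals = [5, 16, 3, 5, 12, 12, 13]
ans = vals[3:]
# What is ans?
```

vals has length 7. The slice vals[3:] selects indices [3, 4, 5, 6] (3->5, 4->12, 5->12, 6->13), giving [5, 12, 12, 13].

[5, 12, 12, 13]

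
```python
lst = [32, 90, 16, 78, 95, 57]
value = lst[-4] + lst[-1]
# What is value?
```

lst has length 6. Negative index -4 maps to positive index 6 + (-4) = 2. lst[2] = 16.
lst has length 6. Negative index -1 maps to positive index 6 + (-1) = 5. lst[5] = 57.
Sum: 16 + 57 = 73.

73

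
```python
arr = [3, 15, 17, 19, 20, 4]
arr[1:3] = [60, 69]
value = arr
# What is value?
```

arr starts as [3, 15, 17, 19, 20, 4] (length 6). The slice arr[1:3] covers indices [1, 2] with values [15, 17]. Replacing that slice with [60, 69] (same length) produces [3, 60, 69, 19, 20, 4].

[3, 60, 69, 19, 20, 4]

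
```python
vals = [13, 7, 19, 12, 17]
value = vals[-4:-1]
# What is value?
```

vals has length 5. The slice vals[-4:-1] selects indices [1, 2, 3] (1->7, 2->19, 3->12), giving [7, 19, 12].

[7, 19, 12]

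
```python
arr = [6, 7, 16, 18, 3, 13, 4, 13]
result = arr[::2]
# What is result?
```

arr has length 8. The slice arr[::2] selects indices [0, 2, 4, 6] (0->6, 2->16, 4->3, 6->4), giving [6, 16, 3, 4].

[6, 16, 3, 4]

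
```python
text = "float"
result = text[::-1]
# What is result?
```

text has length 5. The slice text[::-1] selects indices [4, 3, 2, 1, 0] (4->'t', 3->'a', 2->'o', 1->'l', 0->'f'), giving 'taolf'.

'taolf'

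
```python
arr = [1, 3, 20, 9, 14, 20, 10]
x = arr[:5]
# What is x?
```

arr has length 7. The slice arr[:5] selects indices [0, 1, 2, 3, 4] (0->1, 1->3, 2->20, 3->9, 4->14), giving [1, 3, 20, 9, 14].

[1, 3, 20, 9, 14]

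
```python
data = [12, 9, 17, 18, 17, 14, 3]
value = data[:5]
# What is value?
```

data has length 7. The slice data[:5] selects indices [0, 1, 2, 3, 4] (0->12, 1->9, 2->17, 3->18, 4->17), giving [12, 9, 17, 18, 17].

[12, 9, 17, 18, 17]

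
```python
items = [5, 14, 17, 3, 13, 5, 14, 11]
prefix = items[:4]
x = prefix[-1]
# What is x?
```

items has length 8. The slice items[:4] selects indices [0, 1, 2, 3] (0->5, 1->14, 2->17, 3->3), giving [5, 14, 17, 3]. So prefix = [5, 14, 17, 3]. Then prefix[-1] = 3.

3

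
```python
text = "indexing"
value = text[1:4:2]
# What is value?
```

text has length 8. The slice text[1:4:2] selects indices [1, 3] (1->'n', 3->'e'), giving 'ne'.

'ne'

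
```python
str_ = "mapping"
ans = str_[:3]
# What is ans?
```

str_ has length 7. The slice str_[:3] selects indices [0, 1, 2] (0->'m', 1->'a', 2->'p'), giving 'map'.

'map'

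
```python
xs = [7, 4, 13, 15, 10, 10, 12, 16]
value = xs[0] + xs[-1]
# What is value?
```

xs has length 8. xs[0] = 7.
xs has length 8. Negative index -1 maps to positive index 8 + (-1) = 7. xs[7] = 16.
Sum: 7 + 16 = 23.

23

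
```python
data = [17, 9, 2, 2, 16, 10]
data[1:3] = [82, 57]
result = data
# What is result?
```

data starts as [17, 9, 2, 2, 16, 10] (length 6). The slice data[1:3] covers indices [1, 2] with values [9, 2]. Replacing that slice with [82, 57] (same length) produces [17, 82, 57, 2, 16, 10].

[17, 82, 57, 2, 16, 10]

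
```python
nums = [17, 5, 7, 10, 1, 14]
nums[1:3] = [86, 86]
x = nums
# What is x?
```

nums starts as [17, 5, 7, 10, 1, 14] (length 6). The slice nums[1:3] covers indices [1, 2] with values [5, 7]. Replacing that slice with [86, 86] (same length) produces [17, 86, 86, 10, 1, 14].

[17, 86, 86, 10, 1, 14]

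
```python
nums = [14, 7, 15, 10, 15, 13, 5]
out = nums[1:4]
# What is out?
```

nums has length 7. The slice nums[1:4] selects indices [1, 2, 3] (1->7, 2->15, 3->10), giving [7, 15, 10].

[7, 15, 10]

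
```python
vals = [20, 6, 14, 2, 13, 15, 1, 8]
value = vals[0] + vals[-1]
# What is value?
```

vals has length 8. vals[0] = 20.
vals has length 8. Negative index -1 maps to positive index 8 + (-1) = 7. vals[7] = 8.
Sum: 20 + 8 = 28.

28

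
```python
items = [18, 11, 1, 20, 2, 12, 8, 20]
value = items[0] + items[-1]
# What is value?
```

items has length 8. items[0] = 18.
items has length 8. Negative index -1 maps to positive index 8 + (-1) = 7. items[7] = 20.
Sum: 18 + 20 = 38.

38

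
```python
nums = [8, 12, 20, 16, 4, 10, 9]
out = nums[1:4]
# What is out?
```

nums has length 7. The slice nums[1:4] selects indices [1, 2, 3] (1->12, 2->20, 3->16), giving [12, 20, 16].

[12, 20, 16]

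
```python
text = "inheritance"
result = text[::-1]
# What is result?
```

text has length 11. The slice text[::-1] selects indices [10, 9, 8, 7, 6, 5, 4, 3, 2, 1, 0] (10->'e', 9->'c', 8->'n', 7->'a', 6->'t', 5->'i', 4->'r', 3->'e', 2->'h', 1->'n', 0->'i'), giving 'ecnatirehni'.

'ecnatirehni'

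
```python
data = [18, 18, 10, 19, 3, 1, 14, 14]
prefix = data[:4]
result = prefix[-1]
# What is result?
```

data has length 8. The slice data[:4] selects indices [0, 1, 2, 3] (0->18, 1->18, 2->10, 3->19), giving [18, 18, 10, 19]. So prefix = [18, 18, 10, 19]. Then prefix[-1] = 19.

19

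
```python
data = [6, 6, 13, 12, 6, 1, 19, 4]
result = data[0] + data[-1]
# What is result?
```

data has length 8. data[0] = 6.
data has length 8. Negative index -1 maps to positive index 8 + (-1) = 7. data[7] = 4.
Sum: 6 + 4 = 10.

10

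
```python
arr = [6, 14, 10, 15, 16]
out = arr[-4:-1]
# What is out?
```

arr has length 5. The slice arr[-4:-1] selects indices [1, 2, 3] (1->14, 2->10, 3->15), giving [14, 10, 15].

[14, 10, 15]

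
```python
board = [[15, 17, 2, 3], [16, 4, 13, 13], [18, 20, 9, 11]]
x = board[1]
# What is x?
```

board has 3 rows. Row 1 is [16, 4, 13, 13].

[16, 4, 13, 13]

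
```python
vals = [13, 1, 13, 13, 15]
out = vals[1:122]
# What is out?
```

vals has length 5. The slice vals[1:122] selects indices [1, 2, 3, 4] (1->1, 2->13, 3->13, 4->15), giving [1, 13, 13, 15].

[1, 13, 13, 15]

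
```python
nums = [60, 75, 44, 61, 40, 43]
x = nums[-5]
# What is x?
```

nums has length 6. Negative index -5 maps to positive index 6 + (-5) = 1. nums[1] = 75.

75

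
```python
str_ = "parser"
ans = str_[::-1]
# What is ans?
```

str_ has length 6. The slice str_[::-1] selects indices [5, 4, 3, 2, 1, 0] (5->'r', 4->'e', 3->'s', 2->'r', 1->'a', 0->'p'), giving 'resrap'.

'resrap'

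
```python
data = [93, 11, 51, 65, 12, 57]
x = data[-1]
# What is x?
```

data has length 6. Negative index -1 maps to positive index 6 + (-1) = 5. data[5] = 57.

57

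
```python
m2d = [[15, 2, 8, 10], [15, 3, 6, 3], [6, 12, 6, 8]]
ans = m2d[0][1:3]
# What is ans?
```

m2d[0] = [15, 2, 8, 10]. m2d[0] has length 4. The slice m2d[0][1:3] selects indices [1, 2] (1->2, 2->8), giving [2, 8].

[2, 8]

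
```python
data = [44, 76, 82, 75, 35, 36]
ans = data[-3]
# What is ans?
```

data has length 6. Negative index -3 maps to positive index 6 + (-3) = 3. data[3] = 75.

75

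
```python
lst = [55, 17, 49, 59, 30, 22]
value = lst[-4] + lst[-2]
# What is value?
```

lst has length 6. Negative index -4 maps to positive index 6 + (-4) = 2. lst[2] = 49.
lst has length 6. Negative index -2 maps to positive index 6 + (-2) = 4. lst[4] = 30.
Sum: 49 + 30 = 79.

79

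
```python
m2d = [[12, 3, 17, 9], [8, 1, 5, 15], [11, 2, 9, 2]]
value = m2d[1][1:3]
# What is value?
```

m2d[1] = [8, 1, 5, 15]. m2d[1] has length 4. The slice m2d[1][1:3] selects indices [1, 2] (1->1, 2->5), giving [1, 5].

[1, 5]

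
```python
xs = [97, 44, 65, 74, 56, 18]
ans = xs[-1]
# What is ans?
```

xs has length 6. Negative index -1 maps to positive index 6 + (-1) = 5. xs[5] = 18.

18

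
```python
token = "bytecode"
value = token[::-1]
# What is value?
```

token has length 8. The slice token[::-1] selects indices [7, 6, 5, 4, 3, 2, 1, 0] (7->'e', 6->'d', 5->'o', 4->'c', 3->'e', 2->'t', 1->'y', 0->'b'), giving 'edocetyb'.

'edocetyb'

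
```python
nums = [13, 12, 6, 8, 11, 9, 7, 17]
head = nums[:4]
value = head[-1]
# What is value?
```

nums has length 8. The slice nums[:4] selects indices [0, 1, 2, 3] (0->13, 1->12, 2->6, 3->8), giving [13, 12, 6, 8]. So head = [13, 12, 6, 8]. Then head[-1] = 8.

8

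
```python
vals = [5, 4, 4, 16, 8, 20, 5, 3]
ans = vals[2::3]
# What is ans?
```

vals has length 8. The slice vals[2::3] selects indices [2, 5] (2->4, 5->20), giving [4, 20].

[4, 20]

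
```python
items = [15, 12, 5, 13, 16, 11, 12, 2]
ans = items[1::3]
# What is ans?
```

items has length 8. The slice items[1::3] selects indices [1, 4, 7] (1->12, 4->16, 7->2), giving [12, 16, 2].

[12, 16, 2]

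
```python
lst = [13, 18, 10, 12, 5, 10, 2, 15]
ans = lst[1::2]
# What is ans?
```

lst has length 8. The slice lst[1::2] selects indices [1, 3, 5, 7] (1->18, 3->12, 5->10, 7->15), giving [18, 12, 10, 15].

[18, 12, 10, 15]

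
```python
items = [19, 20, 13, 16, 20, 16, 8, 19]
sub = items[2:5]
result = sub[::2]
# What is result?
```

items has length 8. The slice items[2:5] selects indices [2, 3, 4] (2->13, 3->16, 4->20), giving [13, 16, 20]. So sub = [13, 16, 20]. sub has length 3. The slice sub[::2] selects indices [0, 2] (0->13, 2->20), giving [13, 20].

[13, 20]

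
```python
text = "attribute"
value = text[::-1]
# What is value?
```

text has length 9. The slice text[::-1] selects indices [8, 7, 6, 5, 4, 3, 2, 1, 0] (8->'e', 7->'t', 6->'u', 5->'b', 4->'i', 3->'r', 2->'t', 1->'t', 0->'a'), giving 'etubirtta'.

'etubirtta'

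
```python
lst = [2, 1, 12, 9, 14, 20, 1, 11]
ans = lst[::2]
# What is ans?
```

lst has length 8. The slice lst[::2] selects indices [0, 2, 4, 6] (0->2, 2->12, 4->14, 6->1), giving [2, 12, 14, 1].

[2, 12, 14, 1]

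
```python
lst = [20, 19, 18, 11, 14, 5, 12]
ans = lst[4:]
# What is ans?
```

lst has length 7. The slice lst[4:] selects indices [4, 5, 6] (4->14, 5->5, 6->12), giving [14, 5, 12].

[14, 5, 12]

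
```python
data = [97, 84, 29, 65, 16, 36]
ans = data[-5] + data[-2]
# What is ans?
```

data has length 6. Negative index -5 maps to positive index 6 + (-5) = 1. data[1] = 84.
data has length 6. Negative index -2 maps to positive index 6 + (-2) = 4. data[4] = 16.
Sum: 84 + 16 = 100.

100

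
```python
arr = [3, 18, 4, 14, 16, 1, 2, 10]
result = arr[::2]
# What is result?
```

arr has length 8. The slice arr[::2] selects indices [0, 2, 4, 6] (0->3, 2->4, 4->16, 6->2), giving [3, 4, 16, 2].

[3, 4, 16, 2]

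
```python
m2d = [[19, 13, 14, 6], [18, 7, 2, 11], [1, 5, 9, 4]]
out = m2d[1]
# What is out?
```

m2d has 3 rows. Row 1 is [18, 7, 2, 11].

[18, 7, 2, 11]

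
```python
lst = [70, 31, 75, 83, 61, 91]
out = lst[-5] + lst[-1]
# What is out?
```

lst has length 6. Negative index -5 maps to positive index 6 + (-5) = 1. lst[1] = 31.
lst has length 6. Negative index -1 maps to positive index 6 + (-1) = 5. lst[5] = 91.
Sum: 31 + 91 = 122.

122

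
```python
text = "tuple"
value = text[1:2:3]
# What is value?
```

text has length 5. The slice text[1:2:3] selects indices [1] (1->'u'), giving 'u'.

'u'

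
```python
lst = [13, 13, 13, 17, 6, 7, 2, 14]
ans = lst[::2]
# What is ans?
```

lst has length 8. The slice lst[::2] selects indices [0, 2, 4, 6] (0->13, 2->13, 4->6, 6->2), giving [13, 13, 6, 2].

[13, 13, 6, 2]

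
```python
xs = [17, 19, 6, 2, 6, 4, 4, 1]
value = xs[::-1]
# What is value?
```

xs has length 8. The slice xs[::-1] selects indices [7, 6, 5, 4, 3, 2, 1, 0] (7->1, 6->4, 5->4, 4->6, 3->2, 2->6, 1->19, 0->17), giving [1, 4, 4, 6, 2, 6, 19, 17].

[1, 4, 4, 6, 2, 6, 19, 17]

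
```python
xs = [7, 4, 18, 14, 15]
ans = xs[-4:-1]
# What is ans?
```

xs has length 5. The slice xs[-4:-1] selects indices [1, 2, 3] (1->4, 2->18, 3->14), giving [4, 18, 14].

[4, 18, 14]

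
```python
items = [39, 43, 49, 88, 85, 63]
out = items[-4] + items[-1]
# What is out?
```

items has length 6. Negative index -4 maps to positive index 6 + (-4) = 2. items[2] = 49.
items has length 6. Negative index -1 maps to positive index 6 + (-1) = 5. items[5] = 63.
Sum: 49 + 63 = 112.

112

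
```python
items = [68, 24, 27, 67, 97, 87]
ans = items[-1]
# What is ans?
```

items has length 6. Negative index -1 maps to positive index 6 + (-1) = 5. items[5] = 87.

87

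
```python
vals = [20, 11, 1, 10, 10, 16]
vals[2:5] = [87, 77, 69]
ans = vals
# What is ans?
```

vals starts as [20, 11, 1, 10, 10, 16] (length 6). The slice vals[2:5] covers indices [2, 3, 4] with values [1, 10, 10]. Replacing that slice with [87, 77, 69] (same length) produces [20, 11, 87, 77, 69, 16].

[20, 11, 87, 77, 69, 16]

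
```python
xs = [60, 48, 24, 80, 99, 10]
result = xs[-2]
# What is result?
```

xs has length 6. Negative index -2 maps to positive index 6 + (-2) = 4. xs[4] = 99.

99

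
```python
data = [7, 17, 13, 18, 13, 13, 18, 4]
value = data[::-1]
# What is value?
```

data has length 8. The slice data[::-1] selects indices [7, 6, 5, 4, 3, 2, 1, 0] (7->4, 6->18, 5->13, 4->13, 3->18, 2->13, 1->17, 0->7), giving [4, 18, 13, 13, 18, 13, 17, 7].

[4, 18, 13, 13, 18, 13, 17, 7]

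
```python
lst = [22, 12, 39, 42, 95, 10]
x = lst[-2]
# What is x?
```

lst has length 6. Negative index -2 maps to positive index 6 + (-2) = 4. lst[4] = 95.

95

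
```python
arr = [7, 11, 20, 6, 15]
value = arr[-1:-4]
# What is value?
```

arr has length 5. The slice arr[-1:-4] resolves to an empty index range, so the result is [].

[]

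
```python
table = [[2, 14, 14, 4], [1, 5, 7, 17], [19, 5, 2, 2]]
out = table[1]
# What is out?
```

table has 3 rows. Row 1 is [1, 5, 7, 17].

[1, 5, 7, 17]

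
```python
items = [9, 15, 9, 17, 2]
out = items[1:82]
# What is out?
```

items has length 5. The slice items[1:82] selects indices [1, 2, 3, 4] (1->15, 2->9, 3->17, 4->2), giving [15, 9, 17, 2].

[15, 9, 17, 2]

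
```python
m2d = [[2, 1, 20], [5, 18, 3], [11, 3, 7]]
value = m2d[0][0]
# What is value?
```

m2d[0] = [2, 1, 20]. Taking column 0 of that row yields 2.

2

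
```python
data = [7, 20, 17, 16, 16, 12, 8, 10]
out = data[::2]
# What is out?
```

data has length 8. The slice data[::2] selects indices [0, 2, 4, 6] (0->7, 2->17, 4->16, 6->8), giving [7, 17, 16, 8].

[7, 17, 16, 8]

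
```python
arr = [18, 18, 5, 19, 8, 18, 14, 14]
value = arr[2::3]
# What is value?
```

arr has length 8. The slice arr[2::3] selects indices [2, 5] (2->5, 5->18), giving [5, 18].

[5, 18]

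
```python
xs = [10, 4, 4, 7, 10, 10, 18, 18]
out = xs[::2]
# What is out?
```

xs has length 8. The slice xs[::2] selects indices [0, 2, 4, 6] (0->10, 2->4, 4->10, 6->18), giving [10, 4, 10, 18].

[10, 4, 10, 18]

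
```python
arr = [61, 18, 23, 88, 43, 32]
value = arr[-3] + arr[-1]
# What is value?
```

arr has length 6. Negative index -3 maps to positive index 6 + (-3) = 3. arr[3] = 88.
arr has length 6. Negative index -1 maps to positive index 6 + (-1) = 5. arr[5] = 32.
Sum: 88 + 32 = 120.

120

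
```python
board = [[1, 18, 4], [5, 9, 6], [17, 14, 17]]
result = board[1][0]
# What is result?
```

board[1] = [5, 9, 6]. Taking column 0 of that row yields 5.

5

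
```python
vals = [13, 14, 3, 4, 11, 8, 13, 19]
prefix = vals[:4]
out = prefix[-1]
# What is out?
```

vals has length 8. The slice vals[:4] selects indices [0, 1, 2, 3] (0->13, 1->14, 2->3, 3->4), giving [13, 14, 3, 4]. So prefix = [13, 14, 3, 4]. Then prefix[-1] = 4.

4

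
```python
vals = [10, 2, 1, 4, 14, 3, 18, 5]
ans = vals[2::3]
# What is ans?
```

vals has length 8. The slice vals[2::3] selects indices [2, 5] (2->1, 5->3), giving [1, 3].

[1, 3]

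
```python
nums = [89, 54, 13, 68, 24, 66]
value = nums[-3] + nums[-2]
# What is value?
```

nums has length 6. Negative index -3 maps to positive index 6 + (-3) = 3. nums[3] = 68.
nums has length 6. Negative index -2 maps to positive index 6 + (-2) = 4. nums[4] = 24.
Sum: 68 + 24 = 92.

92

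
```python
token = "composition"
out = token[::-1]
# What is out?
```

token has length 11. The slice token[::-1] selects indices [10, 9, 8, 7, 6, 5, 4, 3, 2, 1, 0] (10->'n', 9->'o', 8->'i', 7->'t', 6->'i', 5->'s', 4->'o', 3->'p', 2->'m', 1->'o', 0->'c'), giving 'noitisopmoc'.

'noitisopmoc'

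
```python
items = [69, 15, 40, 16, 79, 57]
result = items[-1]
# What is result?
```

items has length 6. Negative index -1 maps to positive index 6 + (-1) = 5. items[5] = 57.

57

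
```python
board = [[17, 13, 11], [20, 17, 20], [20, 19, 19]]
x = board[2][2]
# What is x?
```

board[2] = [20, 19, 19]. Taking column 2 of that row yields 19.

19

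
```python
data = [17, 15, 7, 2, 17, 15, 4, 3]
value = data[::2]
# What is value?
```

data has length 8. The slice data[::2] selects indices [0, 2, 4, 6] (0->17, 2->7, 4->17, 6->4), giving [17, 7, 17, 4].

[17, 7, 17, 4]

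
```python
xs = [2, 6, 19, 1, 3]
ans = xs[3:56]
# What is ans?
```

xs has length 5. The slice xs[3:56] selects indices [3, 4] (3->1, 4->3), giving [1, 3].

[1, 3]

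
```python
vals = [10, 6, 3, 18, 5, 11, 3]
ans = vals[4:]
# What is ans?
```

vals has length 7. The slice vals[4:] selects indices [4, 5, 6] (4->5, 5->11, 6->3), giving [5, 11, 3].

[5, 11, 3]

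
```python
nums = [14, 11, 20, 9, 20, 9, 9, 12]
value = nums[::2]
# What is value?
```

nums has length 8. The slice nums[::2] selects indices [0, 2, 4, 6] (0->14, 2->20, 4->20, 6->9), giving [14, 20, 20, 9].

[14, 20, 20, 9]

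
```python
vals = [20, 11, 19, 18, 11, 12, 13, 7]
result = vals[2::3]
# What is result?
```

vals has length 8. The slice vals[2::3] selects indices [2, 5] (2->19, 5->12), giving [19, 12].

[19, 12]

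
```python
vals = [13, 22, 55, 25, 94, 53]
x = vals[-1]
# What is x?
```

vals has length 6. Negative index -1 maps to positive index 6 + (-1) = 5. vals[5] = 53.

53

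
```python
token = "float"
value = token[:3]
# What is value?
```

token has length 5. The slice token[:3] selects indices [0, 1, 2] (0->'f', 1->'l', 2->'o'), giving 'flo'.

'flo'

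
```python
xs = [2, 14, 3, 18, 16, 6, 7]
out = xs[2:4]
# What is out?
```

xs has length 7. The slice xs[2:4] selects indices [2, 3] (2->3, 3->18), giving [3, 18].

[3, 18]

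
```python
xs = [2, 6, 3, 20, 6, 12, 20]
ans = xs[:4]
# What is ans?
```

xs has length 7. The slice xs[:4] selects indices [0, 1, 2, 3] (0->2, 1->6, 2->3, 3->20), giving [2, 6, 3, 20].

[2, 6, 3, 20]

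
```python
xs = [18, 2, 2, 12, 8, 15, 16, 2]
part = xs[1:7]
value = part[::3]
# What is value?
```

xs has length 8. The slice xs[1:7] selects indices [1, 2, 3, 4, 5, 6] (1->2, 2->2, 3->12, 4->8, 5->15, 6->16), giving [2, 2, 12, 8, 15, 16]. So part = [2, 2, 12, 8, 15, 16]. part has length 6. The slice part[::3] selects indices [0, 3] (0->2, 3->8), giving [2, 8].

[2, 8]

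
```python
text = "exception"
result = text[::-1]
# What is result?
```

text has length 9. The slice text[::-1] selects indices [8, 7, 6, 5, 4, 3, 2, 1, 0] (8->'n', 7->'o', 6->'i', 5->'t', 4->'p', 3->'e', 2->'c', 1->'x', 0->'e'), giving 'noitpecxe'.

'noitpecxe'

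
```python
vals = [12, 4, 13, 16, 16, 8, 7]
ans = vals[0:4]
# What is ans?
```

vals has length 7. The slice vals[0:4] selects indices [0, 1, 2, 3] (0->12, 1->4, 2->13, 3->16), giving [12, 4, 13, 16].

[12, 4, 13, 16]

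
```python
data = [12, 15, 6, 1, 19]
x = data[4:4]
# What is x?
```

data has length 5. The slice data[4:4] resolves to an empty index range, so the result is [].

[]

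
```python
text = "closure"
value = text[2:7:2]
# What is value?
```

text has length 7. The slice text[2:7:2] selects indices [2, 4, 6] (2->'o', 4->'u', 6->'e'), giving 'oue'.

'oue'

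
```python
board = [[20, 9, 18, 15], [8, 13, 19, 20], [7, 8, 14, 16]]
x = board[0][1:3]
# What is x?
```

board[0] = [20, 9, 18, 15]. board[0] has length 4. The slice board[0][1:3] selects indices [1, 2] (1->9, 2->18), giving [9, 18].

[9, 18]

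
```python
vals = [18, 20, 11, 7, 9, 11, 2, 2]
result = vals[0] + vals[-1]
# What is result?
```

vals has length 8. vals[0] = 18.
vals has length 8. Negative index -1 maps to positive index 8 + (-1) = 7. vals[7] = 2.
Sum: 18 + 2 = 20.

20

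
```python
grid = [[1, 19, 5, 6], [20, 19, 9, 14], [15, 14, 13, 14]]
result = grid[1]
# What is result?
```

grid has 3 rows. Row 1 is [20, 19, 9, 14].

[20, 19, 9, 14]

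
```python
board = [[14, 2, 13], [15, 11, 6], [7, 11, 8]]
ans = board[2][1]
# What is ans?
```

board[2] = [7, 11, 8]. Taking column 1 of that row yields 11.

11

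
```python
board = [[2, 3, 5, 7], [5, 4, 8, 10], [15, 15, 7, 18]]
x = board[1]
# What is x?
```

board has 3 rows. Row 1 is [5, 4, 8, 10].

[5, 4, 8, 10]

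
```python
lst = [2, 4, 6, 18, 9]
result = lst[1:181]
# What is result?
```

lst has length 5. The slice lst[1:181] selects indices [1, 2, 3, 4] (1->4, 2->6, 3->18, 4->9), giving [4, 6, 18, 9].

[4, 6, 18, 9]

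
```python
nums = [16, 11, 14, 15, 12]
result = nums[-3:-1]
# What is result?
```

nums has length 5. The slice nums[-3:-1] selects indices [2, 3] (2->14, 3->15), giving [14, 15].

[14, 15]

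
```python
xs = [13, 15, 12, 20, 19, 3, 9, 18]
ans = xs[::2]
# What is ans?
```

xs has length 8. The slice xs[::2] selects indices [0, 2, 4, 6] (0->13, 2->12, 4->19, 6->9), giving [13, 12, 19, 9].

[13, 12, 19, 9]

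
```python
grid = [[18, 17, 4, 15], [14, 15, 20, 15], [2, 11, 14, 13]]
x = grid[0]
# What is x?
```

grid has 3 rows. Row 0 is [18, 17, 4, 15].

[18, 17, 4, 15]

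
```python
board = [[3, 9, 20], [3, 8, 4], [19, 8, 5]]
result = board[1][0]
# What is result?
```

board[1] = [3, 8, 4]. Taking column 0 of that row yields 3.

3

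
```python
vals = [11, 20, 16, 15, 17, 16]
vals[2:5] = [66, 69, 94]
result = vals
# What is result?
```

vals starts as [11, 20, 16, 15, 17, 16] (length 6). The slice vals[2:5] covers indices [2, 3, 4] with values [16, 15, 17]. Replacing that slice with [66, 69, 94] (same length) produces [11, 20, 66, 69, 94, 16].

[11, 20, 66, 69, 94, 16]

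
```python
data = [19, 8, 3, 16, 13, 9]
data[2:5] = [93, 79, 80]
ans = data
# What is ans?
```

data starts as [19, 8, 3, 16, 13, 9] (length 6). The slice data[2:5] covers indices [2, 3, 4] with values [3, 16, 13]. Replacing that slice with [93, 79, 80] (same length) produces [19, 8, 93, 79, 80, 9].

[19, 8, 93, 79, 80, 9]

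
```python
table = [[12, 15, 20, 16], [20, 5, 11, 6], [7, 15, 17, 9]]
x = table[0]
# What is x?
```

table has 3 rows. Row 0 is [12, 15, 20, 16].

[12, 15, 20, 16]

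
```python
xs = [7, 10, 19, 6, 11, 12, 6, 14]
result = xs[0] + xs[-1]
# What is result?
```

xs has length 8. xs[0] = 7.
xs has length 8. Negative index -1 maps to positive index 8 + (-1) = 7. xs[7] = 14.
Sum: 7 + 14 = 21.

21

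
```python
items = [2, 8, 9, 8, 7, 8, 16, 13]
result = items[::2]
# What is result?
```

items has length 8. The slice items[::2] selects indices [0, 2, 4, 6] (0->2, 2->9, 4->7, 6->16), giving [2, 9, 7, 16].

[2, 9, 7, 16]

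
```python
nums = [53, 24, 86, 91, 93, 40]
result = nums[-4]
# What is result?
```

nums has length 6. Negative index -4 maps to positive index 6 + (-4) = 2. nums[2] = 86.

86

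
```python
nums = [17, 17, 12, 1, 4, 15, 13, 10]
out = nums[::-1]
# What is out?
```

nums has length 8. The slice nums[::-1] selects indices [7, 6, 5, 4, 3, 2, 1, 0] (7->10, 6->13, 5->15, 4->4, 3->1, 2->12, 1->17, 0->17), giving [10, 13, 15, 4, 1, 12, 17, 17].

[10, 13, 15, 4, 1, 12, 17, 17]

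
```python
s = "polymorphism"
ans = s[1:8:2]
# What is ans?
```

s has length 12. The slice s[1:8:2] selects indices [1, 3, 5, 7] (1->'o', 3->'y', 5->'o', 7->'p'), giving 'oyop'.

'oyop'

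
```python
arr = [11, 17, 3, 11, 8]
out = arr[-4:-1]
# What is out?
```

arr has length 5. The slice arr[-4:-1] selects indices [1, 2, 3] (1->17, 2->3, 3->11), giving [17, 3, 11].

[17, 3, 11]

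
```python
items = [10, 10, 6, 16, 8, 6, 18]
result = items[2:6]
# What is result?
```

items has length 7. The slice items[2:6] selects indices [2, 3, 4, 5] (2->6, 3->16, 4->8, 5->6), giving [6, 16, 8, 6].

[6, 16, 8, 6]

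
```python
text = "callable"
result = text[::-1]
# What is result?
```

text has length 8. The slice text[::-1] selects indices [7, 6, 5, 4, 3, 2, 1, 0] (7->'e', 6->'l', 5->'b', 4->'a', 3->'l', 2->'l', 1->'a', 0->'c'), giving 'elballac'.

'elballac'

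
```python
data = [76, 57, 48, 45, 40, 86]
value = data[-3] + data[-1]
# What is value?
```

data has length 6. Negative index -3 maps to positive index 6 + (-3) = 3. data[3] = 45.
data has length 6. Negative index -1 maps to positive index 6 + (-1) = 5. data[5] = 86.
Sum: 45 + 86 = 131.

131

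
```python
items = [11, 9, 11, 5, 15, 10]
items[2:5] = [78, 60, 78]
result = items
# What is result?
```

items starts as [11, 9, 11, 5, 15, 10] (length 6). The slice items[2:5] covers indices [2, 3, 4] with values [11, 5, 15]. Replacing that slice with [78, 60, 78] (same length) produces [11, 9, 78, 60, 78, 10].

[11, 9, 78, 60, 78, 10]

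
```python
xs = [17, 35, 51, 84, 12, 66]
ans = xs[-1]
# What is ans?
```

xs has length 6. Negative index -1 maps to positive index 6 + (-1) = 5. xs[5] = 66.

66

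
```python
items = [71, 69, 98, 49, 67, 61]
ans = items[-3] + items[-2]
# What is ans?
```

items has length 6. Negative index -3 maps to positive index 6 + (-3) = 3. items[3] = 49.
items has length 6. Negative index -2 maps to positive index 6 + (-2) = 4. items[4] = 67.
Sum: 49 + 67 = 116.

116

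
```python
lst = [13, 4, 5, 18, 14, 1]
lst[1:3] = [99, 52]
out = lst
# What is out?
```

lst starts as [13, 4, 5, 18, 14, 1] (length 6). The slice lst[1:3] covers indices [1, 2] with values [4, 5]. Replacing that slice with [99, 52] (same length) produces [13, 99, 52, 18, 14, 1].

[13, 99, 52, 18, 14, 1]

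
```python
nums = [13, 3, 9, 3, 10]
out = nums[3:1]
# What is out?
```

nums has length 5. The slice nums[3:1] resolves to an empty index range, so the result is [].

[]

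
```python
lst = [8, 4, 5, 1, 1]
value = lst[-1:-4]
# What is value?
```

lst has length 5. The slice lst[-1:-4] resolves to an empty index range, so the result is [].

[]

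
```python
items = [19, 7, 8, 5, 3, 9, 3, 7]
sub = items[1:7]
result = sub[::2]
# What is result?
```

items has length 8. The slice items[1:7] selects indices [1, 2, 3, 4, 5, 6] (1->7, 2->8, 3->5, 4->3, 5->9, 6->3), giving [7, 8, 5, 3, 9, 3]. So sub = [7, 8, 5, 3, 9, 3]. sub has length 6. The slice sub[::2] selects indices [0, 2, 4] (0->7, 2->5, 4->9), giving [7, 5, 9].

[7, 5, 9]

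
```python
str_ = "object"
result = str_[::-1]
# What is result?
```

str_ has length 6. The slice str_[::-1] selects indices [5, 4, 3, 2, 1, 0] (5->'t', 4->'c', 3->'e', 2->'j', 1->'b', 0->'o'), giving 'tcejbo'.

'tcejbo'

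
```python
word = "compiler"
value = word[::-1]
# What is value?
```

word has length 8. The slice word[::-1] selects indices [7, 6, 5, 4, 3, 2, 1, 0] (7->'r', 6->'e', 5->'l', 4->'i', 3->'p', 2->'m', 1->'o', 0->'c'), giving 'relipmoc'.

'relipmoc'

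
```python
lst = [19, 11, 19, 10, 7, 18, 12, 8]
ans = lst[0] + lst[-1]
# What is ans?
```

lst has length 8. lst[0] = 19.
lst has length 8. Negative index -1 maps to positive index 8 + (-1) = 7. lst[7] = 8.
Sum: 19 + 8 = 27.

27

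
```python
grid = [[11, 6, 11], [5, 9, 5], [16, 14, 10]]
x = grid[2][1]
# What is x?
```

grid[2] = [16, 14, 10]. Taking column 1 of that row yields 14.

14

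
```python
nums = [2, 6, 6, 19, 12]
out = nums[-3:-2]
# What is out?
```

nums has length 5. The slice nums[-3:-2] selects indices [2] (2->6), giving [6].

[6]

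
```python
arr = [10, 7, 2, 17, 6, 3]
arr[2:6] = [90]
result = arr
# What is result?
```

arr starts as [10, 7, 2, 17, 6, 3] (length 6). The slice arr[2:6] covers indices [2, 3, 4, 5] with values [2, 17, 6, 3]. Replacing that slice with [90] (different length) produces [10, 7, 90].

[10, 7, 90]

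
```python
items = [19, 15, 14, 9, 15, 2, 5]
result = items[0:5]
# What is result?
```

items has length 7. The slice items[0:5] selects indices [0, 1, 2, 3, 4] (0->19, 1->15, 2->14, 3->9, 4->15), giving [19, 15, 14, 9, 15].

[19, 15, 14, 9, 15]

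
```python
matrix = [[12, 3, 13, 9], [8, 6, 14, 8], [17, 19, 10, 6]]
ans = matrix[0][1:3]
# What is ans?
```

matrix[0] = [12, 3, 13, 9]. matrix[0] has length 4. The slice matrix[0][1:3] selects indices [1, 2] (1->3, 2->13), giving [3, 13].

[3, 13]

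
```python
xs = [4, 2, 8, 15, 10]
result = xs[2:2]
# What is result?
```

xs has length 5. The slice xs[2:2] resolves to an empty index range, so the result is [].

[]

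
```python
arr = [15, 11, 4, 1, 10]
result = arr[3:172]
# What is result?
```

arr has length 5. The slice arr[3:172] selects indices [3, 4] (3->1, 4->10), giving [1, 10].

[1, 10]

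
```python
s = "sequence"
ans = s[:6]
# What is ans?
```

s has length 8. The slice s[:6] selects indices [0, 1, 2, 3, 4, 5] (0->'s', 1->'e', 2->'q', 3->'u', 4->'e', 5->'n'), giving 'sequen'.

'sequen'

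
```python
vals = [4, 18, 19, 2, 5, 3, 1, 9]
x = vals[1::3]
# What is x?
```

vals has length 8. The slice vals[1::3] selects indices [1, 4, 7] (1->18, 4->5, 7->9), giving [18, 5, 9].

[18, 5, 9]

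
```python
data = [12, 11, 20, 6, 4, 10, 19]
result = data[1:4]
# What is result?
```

data has length 7. The slice data[1:4] selects indices [1, 2, 3] (1->11, 2->20, 3->6), giving [11, 20, 6].

[11, 20, 6]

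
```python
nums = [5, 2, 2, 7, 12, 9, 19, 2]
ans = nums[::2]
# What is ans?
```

nums has length 8. The slice nums[::2] selects indices [0, 2, 4, 6] (0->5, 2->2, 4->12, 6->19), giving [5, 2, 12, 19].

[5, 2, 12, 19]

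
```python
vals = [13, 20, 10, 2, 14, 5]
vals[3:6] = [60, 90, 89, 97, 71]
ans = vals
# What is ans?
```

vals starts as [13, 20, 10, 2, 14, 5] (length 6). The slice vals[3:6] covers indices [3, 4, 5] with values [2, 14, 5]. Replacing that slice with [60, 90, 89, 97, 71] (different length) produces [13, 20, 10, 60, 90, 89, 97, 71].

[13, 20, 10, 60, 90, 89, 97, 71]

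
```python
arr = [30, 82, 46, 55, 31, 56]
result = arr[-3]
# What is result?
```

arr has length 6. Negative index -3 maps to positive index 6 + (-3) = 3. arr[3] = 55.

55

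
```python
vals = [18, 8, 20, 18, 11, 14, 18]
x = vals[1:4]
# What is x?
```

vals has length 7. The slice vals[1:4] selects indices [1, 2, 3] (1->8, 2->20, 3->18), giving [8, 20, 18].

[8, 20, 18]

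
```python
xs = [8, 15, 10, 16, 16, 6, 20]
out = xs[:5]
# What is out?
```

xs has length 7. The slice xs[:5] selects indices [0, 1, 2, 3, 4] (0->8, 1->15, 2->10, 3->16, 4->16), giving [8, 15, 10, 16, 16].

[8, 15, 10, 16, 16]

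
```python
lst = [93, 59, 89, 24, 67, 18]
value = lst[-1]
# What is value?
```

lst has length 6. Negative index -1 maps to positive index 6 + (-1) = 5. lst[5] = 18.

18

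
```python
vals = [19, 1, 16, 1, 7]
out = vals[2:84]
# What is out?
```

vals has length 5. The slice vals[2:84] selects indices [2, 3, 4] (2->16, 3->1, 4->7), giving [16, 1, 7].

[16, 1, 7]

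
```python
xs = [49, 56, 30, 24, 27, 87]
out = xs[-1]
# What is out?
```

xs has length 6. Negative index -1 maps to positive index 6 + (-1) = 5. xs[5] = 87.

87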